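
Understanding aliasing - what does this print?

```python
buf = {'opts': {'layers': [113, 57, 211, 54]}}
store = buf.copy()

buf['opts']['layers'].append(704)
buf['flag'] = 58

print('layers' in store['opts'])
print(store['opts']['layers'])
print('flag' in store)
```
True
[113, 57, 211, 54, 704]
False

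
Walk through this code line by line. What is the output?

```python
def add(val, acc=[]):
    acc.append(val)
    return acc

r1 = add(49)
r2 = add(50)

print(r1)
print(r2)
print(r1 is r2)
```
[49, 50]
[49, 50]
True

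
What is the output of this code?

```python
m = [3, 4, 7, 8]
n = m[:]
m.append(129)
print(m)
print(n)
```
[3, 4, 7, 8, 129]
[3, 4, 7, 8]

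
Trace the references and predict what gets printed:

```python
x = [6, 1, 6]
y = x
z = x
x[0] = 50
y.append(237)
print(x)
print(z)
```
[50, 1, 6, 237]
[50, 1, 6, 237]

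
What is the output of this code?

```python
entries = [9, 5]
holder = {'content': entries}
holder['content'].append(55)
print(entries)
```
[9, 5, 55]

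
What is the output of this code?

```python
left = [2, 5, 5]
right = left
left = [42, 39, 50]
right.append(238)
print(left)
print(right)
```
[42, 39, 50]
[2, 5, 5, 238]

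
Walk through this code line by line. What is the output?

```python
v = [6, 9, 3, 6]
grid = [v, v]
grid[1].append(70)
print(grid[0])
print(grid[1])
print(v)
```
[6, 9, 3, 6, 70]
[6, 9, 3, 6, 70]
[6, 9, 3, 6, 70]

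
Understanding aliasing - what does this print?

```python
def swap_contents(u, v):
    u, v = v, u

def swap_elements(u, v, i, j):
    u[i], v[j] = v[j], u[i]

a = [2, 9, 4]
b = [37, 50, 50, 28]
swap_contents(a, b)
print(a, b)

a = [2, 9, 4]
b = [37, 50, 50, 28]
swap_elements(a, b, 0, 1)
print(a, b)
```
[2, 9, 4] [37, 50, 50, 28]
[50, 9, 4] [37, 2, 50, 28]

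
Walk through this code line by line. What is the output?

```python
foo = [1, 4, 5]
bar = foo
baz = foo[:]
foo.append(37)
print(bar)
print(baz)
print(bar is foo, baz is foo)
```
[1, 4, 5, 37]
[1, 4, 5]
True False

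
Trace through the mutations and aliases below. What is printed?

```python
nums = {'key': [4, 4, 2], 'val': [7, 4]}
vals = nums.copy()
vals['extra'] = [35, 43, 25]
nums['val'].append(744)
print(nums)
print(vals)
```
{'key': [4, 4, 2], 'val': [7, 4, 744]}
{'key': [4, 4, 2], 'val': [7, 4, 744], 'extra': [35, 43, 25]}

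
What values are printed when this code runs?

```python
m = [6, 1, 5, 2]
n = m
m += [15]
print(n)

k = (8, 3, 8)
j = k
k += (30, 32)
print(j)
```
[6, 1, 5, 2, 15]
(8, 3, 8)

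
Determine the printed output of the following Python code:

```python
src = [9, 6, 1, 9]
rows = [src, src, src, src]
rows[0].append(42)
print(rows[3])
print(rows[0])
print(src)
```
[9, 6, 1, 9, 42]
[9, 6, 1, 9, 42]
[9, 6, 1, 9, 42]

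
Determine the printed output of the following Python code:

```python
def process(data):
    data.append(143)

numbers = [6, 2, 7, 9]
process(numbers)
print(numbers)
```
[6, 2, 7, 9, 143]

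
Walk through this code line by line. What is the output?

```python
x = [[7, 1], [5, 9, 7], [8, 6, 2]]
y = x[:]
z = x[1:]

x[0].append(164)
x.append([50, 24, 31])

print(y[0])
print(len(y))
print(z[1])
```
[7, 1, 164]
3
[8, 6, 2]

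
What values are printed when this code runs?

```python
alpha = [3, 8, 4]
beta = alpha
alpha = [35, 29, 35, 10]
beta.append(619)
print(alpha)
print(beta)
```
[35, 29, 35, 10]
[3, 8, 4, 619]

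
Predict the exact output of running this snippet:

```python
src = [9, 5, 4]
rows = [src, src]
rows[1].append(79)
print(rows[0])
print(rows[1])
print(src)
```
[9, 5, 4, 79]
[9, 5, 4, 79]
[9, 5, 4, 79]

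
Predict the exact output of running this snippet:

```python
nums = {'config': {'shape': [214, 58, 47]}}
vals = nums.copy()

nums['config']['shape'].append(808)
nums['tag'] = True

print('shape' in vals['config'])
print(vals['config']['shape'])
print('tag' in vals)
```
True
[214, 58, 47, 808]
False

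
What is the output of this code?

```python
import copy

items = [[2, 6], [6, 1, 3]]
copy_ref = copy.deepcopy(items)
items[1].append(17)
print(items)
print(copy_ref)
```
[[2, 6], [6, 1, 3, 17]]
[[2, 6], [6, 1, 3]]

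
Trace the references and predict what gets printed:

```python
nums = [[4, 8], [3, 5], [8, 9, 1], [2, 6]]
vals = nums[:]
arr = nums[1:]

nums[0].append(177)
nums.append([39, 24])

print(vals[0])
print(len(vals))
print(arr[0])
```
[4, 8, 177]
4
[3, 5]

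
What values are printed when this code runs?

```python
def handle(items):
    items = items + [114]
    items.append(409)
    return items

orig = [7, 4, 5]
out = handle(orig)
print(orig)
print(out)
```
[7, 4, 5]
[7, 4, 5, 114, 409]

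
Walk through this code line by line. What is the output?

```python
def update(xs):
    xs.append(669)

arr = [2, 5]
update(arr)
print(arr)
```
[2, 5, 669]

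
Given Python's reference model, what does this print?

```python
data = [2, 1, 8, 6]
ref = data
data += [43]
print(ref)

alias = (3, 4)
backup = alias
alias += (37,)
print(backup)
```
[2, 1, 8, 6, 43]
(3, 4)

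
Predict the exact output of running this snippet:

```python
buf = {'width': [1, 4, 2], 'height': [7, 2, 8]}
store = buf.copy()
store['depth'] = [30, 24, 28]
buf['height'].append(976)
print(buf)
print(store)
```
{'width': [1, 4, 2], 'height': [7, 2, 8, 976]}
{'width': [1, 4, 2], 'height': [7, 2, 8, 976], 'depth': [30, 24, 28]}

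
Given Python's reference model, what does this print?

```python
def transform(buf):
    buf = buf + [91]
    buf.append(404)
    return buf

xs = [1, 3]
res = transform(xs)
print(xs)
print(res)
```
[1, 3]
[1, 3, 91, 404]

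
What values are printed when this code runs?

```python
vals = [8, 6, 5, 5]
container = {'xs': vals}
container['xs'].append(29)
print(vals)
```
[8, 6, 5, 5, 29]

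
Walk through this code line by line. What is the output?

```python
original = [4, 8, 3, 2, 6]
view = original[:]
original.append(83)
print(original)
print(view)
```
[4, 8, 3, 2, 6, 83]
[4, 8, 3, 2, 6]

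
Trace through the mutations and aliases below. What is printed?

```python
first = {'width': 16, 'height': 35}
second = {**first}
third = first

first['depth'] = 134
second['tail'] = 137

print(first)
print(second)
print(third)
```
{'width': 16, 'height': 35, 'depth': 134}
{'width': 16, 'height': 35, 'tail': 137}
{'width': 16, 'height': 35, 'depth': 134}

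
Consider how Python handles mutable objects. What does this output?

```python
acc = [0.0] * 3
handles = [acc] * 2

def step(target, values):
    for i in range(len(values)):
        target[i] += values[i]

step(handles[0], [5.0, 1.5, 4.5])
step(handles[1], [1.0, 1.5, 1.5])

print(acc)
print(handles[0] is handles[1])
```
[6.0, 3.0, 6.0]
True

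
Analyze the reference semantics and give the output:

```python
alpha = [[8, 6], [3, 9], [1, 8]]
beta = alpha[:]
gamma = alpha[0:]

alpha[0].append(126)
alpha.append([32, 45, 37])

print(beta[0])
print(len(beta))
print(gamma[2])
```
[8, 6, 126]
3
[1, 8]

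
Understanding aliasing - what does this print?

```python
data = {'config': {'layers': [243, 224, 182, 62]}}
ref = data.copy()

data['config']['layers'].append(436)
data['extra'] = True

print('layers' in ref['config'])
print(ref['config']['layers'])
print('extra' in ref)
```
True
[243, 224, 182, 62, 436]
False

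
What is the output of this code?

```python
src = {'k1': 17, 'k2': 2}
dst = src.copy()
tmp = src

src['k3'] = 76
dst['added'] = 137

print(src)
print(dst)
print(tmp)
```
{'k1': 17, 'k2': 2, 'k3': 76}
{'k1': 17, 'k2': 2, 'added': 137}
{'k1': 17, 'k2': 2, 'k3': 76}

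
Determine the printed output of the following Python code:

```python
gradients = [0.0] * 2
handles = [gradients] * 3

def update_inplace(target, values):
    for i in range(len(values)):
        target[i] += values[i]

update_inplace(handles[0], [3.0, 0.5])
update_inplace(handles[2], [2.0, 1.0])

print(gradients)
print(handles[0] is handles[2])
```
[5.0, 1.5]
True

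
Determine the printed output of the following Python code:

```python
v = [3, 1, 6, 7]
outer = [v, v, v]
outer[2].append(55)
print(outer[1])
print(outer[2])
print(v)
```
[3, 1, 6, 7, 55]
[3, 1, 6, 7, 55]
[3, 1, 6, 7, 55]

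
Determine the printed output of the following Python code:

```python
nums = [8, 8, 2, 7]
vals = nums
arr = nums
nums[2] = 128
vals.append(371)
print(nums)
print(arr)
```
[8, 8, 128, 7, 371]
[8, 8, 128, 7, 371]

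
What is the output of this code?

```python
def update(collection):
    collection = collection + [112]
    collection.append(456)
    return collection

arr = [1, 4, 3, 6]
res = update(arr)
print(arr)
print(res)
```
[1, 4, 3, 6]
[1, 4, 3, 6, 112, 456]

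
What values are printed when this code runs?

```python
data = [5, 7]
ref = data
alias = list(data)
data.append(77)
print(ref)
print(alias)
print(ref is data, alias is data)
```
[5, 7, 77]
[5, 7]
True False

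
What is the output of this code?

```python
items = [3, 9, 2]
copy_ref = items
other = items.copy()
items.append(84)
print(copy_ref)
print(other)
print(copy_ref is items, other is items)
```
[3, 9, 2, 84]
[3, 9, 2]
True False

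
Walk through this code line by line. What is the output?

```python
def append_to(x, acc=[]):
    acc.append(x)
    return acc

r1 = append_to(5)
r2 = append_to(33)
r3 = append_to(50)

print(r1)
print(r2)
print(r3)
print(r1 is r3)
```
[5, 33, 50]
[5, 33, 50]
[5, 33, 50]
True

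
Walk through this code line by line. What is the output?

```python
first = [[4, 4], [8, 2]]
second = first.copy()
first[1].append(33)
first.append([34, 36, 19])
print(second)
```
[[4, 4], [8, 2, 33]]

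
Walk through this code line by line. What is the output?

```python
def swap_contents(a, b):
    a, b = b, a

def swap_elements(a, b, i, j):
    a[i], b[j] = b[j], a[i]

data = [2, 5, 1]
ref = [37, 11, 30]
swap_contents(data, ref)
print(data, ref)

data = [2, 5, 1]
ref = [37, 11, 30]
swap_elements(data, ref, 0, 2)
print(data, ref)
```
[2, 5, 1] [37, 11, 30]
[30, 5, 1] [37, 11, 2]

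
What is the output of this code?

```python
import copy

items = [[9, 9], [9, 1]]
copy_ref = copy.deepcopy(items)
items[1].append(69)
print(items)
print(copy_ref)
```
[[9, 9], [9, 1, 69]]
[[9, 9], [9, 1]]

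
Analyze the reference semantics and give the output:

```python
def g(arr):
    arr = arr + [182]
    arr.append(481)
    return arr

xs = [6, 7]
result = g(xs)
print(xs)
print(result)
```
[6, 7]
[6, 7, 182, 481]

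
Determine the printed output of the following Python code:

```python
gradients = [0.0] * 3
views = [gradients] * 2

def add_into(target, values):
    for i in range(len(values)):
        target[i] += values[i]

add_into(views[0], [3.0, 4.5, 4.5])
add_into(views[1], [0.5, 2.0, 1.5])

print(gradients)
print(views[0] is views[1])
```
[3.5, 6.5, 6.0]
True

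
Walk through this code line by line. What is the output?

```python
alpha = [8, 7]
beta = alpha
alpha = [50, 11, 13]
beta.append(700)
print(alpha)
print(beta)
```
[50, 11, 13]
[8, 7, 700]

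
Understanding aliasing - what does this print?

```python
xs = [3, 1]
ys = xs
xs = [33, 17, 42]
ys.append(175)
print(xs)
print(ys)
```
[33, 17, 42]
[3, 1, 175]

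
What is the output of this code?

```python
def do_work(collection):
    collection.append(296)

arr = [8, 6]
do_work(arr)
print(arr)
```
[8, 6, 296]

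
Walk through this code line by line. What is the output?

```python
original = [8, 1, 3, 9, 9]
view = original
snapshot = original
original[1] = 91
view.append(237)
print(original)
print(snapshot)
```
[8, 91, 3, 9, 9, 237]
[8, 91, 3, 9, 9, 237]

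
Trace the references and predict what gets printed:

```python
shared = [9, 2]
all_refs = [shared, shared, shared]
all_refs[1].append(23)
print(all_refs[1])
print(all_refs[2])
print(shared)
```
[9, 2, 23]
[9, 2, 23]
[9, 2, 23]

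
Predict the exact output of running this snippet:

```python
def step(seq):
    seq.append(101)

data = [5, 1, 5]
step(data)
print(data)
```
[5, 1, 5, 101]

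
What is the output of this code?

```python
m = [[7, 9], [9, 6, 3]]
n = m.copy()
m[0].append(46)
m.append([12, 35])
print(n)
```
[[7, 9, 46], [9, 6, 3]]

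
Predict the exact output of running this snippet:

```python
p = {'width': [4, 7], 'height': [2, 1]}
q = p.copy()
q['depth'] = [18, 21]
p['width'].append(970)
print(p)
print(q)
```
{'width': [4, 7, 970], 'height': [2, 1]}
{'width': [4, 7, 970], 'height': [2, 1], 'depth': [18, 21]}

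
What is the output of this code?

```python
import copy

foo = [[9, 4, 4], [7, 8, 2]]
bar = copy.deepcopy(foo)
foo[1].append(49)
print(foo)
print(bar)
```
[[9, 4, 4], [7, 8, 2, 49]]
[[9, 4, 4], [7, 8, 2]]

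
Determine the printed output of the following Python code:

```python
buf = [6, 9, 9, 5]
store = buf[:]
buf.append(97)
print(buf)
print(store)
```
[6, 9, 9, 5, 97]
[6, 9, 9, 5]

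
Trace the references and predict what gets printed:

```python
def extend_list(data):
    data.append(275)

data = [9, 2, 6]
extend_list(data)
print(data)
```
[9, 2, 6, 275]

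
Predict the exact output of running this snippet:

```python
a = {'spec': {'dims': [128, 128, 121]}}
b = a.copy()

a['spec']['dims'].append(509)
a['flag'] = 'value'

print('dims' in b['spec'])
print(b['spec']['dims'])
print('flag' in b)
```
True
[128, 128, 121, 509]
False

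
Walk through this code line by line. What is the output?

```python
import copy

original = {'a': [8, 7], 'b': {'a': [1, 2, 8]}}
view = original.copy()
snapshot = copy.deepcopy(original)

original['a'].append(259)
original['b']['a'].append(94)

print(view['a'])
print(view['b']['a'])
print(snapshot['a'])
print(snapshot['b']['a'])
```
[8, 7, 259]
[1, 2, 8, 94]
[8, 7]
[1, 2, 8]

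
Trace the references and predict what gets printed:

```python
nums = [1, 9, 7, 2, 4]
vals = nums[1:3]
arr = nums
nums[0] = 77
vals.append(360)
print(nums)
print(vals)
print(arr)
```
[77, 9, 7, 2, 4]
[9, 7, 360]
[77, 9, 7, 2, 4]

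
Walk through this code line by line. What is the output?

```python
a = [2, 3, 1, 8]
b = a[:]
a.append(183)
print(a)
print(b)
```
[2, 3, 1, 8, 183]
[2, 3, 1, 8]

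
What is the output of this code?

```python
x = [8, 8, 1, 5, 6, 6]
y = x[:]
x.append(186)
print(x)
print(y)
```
[8, 8, 1, 5, 6, 6, 186]
[8, 8, 1, 5, 6, 6]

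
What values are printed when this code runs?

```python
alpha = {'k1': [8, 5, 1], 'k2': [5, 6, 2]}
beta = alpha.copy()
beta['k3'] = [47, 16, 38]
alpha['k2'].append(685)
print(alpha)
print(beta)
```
{'k1': [8, 5, 1], 'k2': [5, 6, 2, 685]}
{'k1': [8, 5, 1], 'k2': [5, 6, 2, 685], 'k3': [47, 16, 38]}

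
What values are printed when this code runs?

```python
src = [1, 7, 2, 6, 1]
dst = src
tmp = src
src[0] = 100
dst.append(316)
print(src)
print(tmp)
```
[100, 7, 2, 6, 1, 316]
[100, 7, 2, 6, 1, 316]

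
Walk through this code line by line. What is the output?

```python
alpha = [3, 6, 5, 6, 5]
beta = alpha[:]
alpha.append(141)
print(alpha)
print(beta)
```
[3, 6, 5, 6, 5, 141]
[3, 6, 5, 6, 5]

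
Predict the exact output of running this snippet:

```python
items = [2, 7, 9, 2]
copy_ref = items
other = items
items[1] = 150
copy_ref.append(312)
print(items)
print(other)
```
[2, 150, 9, 2, 312]
[2, 150, 9, 2, 312]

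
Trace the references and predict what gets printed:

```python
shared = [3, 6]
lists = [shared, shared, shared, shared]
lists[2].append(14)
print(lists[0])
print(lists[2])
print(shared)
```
[3, 6, 14]
[3, 6, 14]
[3, 6, 14]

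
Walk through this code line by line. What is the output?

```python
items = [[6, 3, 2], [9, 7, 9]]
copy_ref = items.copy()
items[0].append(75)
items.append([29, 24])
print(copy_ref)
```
[[6, 3, 2, 75], [9, 7, 9]]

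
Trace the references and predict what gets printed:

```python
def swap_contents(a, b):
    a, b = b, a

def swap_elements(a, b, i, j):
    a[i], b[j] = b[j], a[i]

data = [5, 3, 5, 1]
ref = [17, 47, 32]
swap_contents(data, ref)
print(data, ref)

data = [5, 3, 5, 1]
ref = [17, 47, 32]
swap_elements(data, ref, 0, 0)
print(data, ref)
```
[5, 3, 5, 1] [17, 47, 32]
[17, 3, 5, 1] [5, 47, 32]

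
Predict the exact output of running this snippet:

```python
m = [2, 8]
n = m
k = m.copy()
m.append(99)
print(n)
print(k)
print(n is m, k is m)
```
[2, 8, 99]
[2, 8]
True False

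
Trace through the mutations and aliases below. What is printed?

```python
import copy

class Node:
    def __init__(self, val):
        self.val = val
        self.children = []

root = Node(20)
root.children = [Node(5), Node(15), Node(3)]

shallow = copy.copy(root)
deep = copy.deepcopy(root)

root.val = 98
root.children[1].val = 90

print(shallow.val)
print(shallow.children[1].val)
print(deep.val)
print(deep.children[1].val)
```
20
90
20
15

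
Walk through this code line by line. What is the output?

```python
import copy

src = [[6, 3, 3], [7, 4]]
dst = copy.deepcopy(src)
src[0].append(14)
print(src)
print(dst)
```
[[6, 3, 3, 14], [7, 4]]
[[6, 3, 3], [7, 4]]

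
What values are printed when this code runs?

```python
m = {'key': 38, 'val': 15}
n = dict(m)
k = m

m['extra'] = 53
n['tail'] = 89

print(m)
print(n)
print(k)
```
{'key': 38, 'val': 15, 'extra': 53}
{'key': 38, 'val': 15, 'tail': 89}
{'key': 38, 'val': 15, 'extra': 53}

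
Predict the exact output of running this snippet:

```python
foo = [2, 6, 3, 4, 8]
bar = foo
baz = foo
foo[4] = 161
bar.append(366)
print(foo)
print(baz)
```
[2, 6, 3, 4, 161, 366]
[2, 6, 3, 4, 161, 366]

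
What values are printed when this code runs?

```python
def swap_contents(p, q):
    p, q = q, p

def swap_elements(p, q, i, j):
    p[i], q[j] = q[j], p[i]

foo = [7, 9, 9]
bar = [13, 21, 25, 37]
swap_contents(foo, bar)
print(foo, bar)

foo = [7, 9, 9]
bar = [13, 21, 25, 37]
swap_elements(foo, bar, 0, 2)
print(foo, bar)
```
[7, 9, 9] [13, 21, 25, 37]
[25, 9, 9] [13, 21, 7, 37]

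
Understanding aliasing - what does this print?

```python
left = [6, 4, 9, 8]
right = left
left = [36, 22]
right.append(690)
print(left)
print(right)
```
[36, 22]
[6, 4, 9, 8, 690]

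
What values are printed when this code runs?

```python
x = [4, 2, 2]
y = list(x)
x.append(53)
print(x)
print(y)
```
[4, 2, 2, 53]
[4, 2, 2]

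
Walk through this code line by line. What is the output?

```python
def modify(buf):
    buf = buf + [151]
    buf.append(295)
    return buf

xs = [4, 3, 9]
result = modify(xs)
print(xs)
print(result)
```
[4, 3, 9]
[4, 3, 9, 151, 295]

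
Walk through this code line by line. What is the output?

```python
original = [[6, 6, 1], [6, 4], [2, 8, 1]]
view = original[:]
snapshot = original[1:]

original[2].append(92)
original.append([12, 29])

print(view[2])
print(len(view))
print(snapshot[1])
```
[2, 8, 1, 92]
3
[2, 8, 1, 92]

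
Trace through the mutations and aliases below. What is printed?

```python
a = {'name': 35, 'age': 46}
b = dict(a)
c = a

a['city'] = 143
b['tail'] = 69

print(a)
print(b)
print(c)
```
{'name': 35, 'age': 46, 'city': 143}
{'name': 35, 'age': 46, 'tail': 69}
{'name': 35, 'age': 46, 'city': 143}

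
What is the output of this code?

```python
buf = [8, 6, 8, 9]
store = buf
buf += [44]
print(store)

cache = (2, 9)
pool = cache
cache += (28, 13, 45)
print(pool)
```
[8, 6, 8, 9, 44]
(2, 9)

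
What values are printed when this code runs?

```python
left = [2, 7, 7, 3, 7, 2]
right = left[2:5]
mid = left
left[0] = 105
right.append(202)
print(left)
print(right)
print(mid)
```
[105, 7, 7, 3, 7, 2]
[7, 3, 7, 202]
[105, 7, 7, 3, 7, 2]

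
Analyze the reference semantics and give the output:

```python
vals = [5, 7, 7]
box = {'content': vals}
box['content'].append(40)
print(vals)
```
[5, 7, 7, 40]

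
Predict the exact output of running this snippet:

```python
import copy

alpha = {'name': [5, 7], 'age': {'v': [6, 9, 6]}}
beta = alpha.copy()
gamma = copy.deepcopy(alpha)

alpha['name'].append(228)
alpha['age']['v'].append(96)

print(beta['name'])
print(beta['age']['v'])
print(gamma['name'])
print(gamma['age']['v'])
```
[5, 7, 228]
[6, 9, 6, 96]
[5, 7]
[6, 9, 6]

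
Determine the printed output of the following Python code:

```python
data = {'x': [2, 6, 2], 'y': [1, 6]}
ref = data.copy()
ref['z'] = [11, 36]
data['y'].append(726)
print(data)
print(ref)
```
{'x': [2, 6, 2], 'y': [1, 6, 726]}
{'x': [2, 6, 2], 'y': [1, 6, 726], 'z': [11, 36]}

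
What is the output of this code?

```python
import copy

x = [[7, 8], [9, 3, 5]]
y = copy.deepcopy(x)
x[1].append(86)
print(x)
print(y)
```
[[7, 8], [9, 3, 5, 86]]
[[7, 8], [9, 3, 5]]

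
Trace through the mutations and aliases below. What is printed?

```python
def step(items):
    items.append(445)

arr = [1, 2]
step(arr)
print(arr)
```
[1, 2, 445]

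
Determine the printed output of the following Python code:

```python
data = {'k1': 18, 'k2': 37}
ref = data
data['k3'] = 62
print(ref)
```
{'k1': 18, 'k2': 37, 'k3': 62}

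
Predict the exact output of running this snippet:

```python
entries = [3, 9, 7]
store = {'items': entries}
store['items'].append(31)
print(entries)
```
[3, 9, 7, 31]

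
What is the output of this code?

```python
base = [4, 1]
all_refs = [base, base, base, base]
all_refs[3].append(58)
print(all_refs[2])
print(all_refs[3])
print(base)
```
[4, 1, 58]
[4, 1, 58]
[4, 1, 58]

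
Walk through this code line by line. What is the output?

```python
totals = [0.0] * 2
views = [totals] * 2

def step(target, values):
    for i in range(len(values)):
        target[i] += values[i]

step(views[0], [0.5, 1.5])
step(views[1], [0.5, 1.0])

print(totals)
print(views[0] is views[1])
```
[1.0, 2.5]
True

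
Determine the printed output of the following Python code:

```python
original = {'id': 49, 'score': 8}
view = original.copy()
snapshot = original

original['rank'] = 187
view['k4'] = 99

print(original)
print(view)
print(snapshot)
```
{'id': 49, 'score': 8, 'rank': 187}
{'id': 49, 'score': 8, 'k4': 99}
{'id': 49, 'score': 8, 'rank': 187}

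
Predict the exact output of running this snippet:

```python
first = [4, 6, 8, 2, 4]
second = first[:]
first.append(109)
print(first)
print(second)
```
[4, 6, 8, 2, 4, 109]
[4, 6, 8, 2, 4]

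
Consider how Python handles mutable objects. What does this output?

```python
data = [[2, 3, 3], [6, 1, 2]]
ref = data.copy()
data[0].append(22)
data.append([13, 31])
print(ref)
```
[[2, 3, 3, 22], [6, 1, 2]]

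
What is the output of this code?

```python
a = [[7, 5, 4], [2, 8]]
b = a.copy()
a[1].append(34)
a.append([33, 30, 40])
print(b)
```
[[7, 5, 4], [2, 8, 34]]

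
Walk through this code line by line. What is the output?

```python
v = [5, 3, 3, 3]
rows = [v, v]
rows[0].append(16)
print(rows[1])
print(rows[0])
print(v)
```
[5, 3, 3, 3, 16]
[5, 3, 3, 3, 16]
[5, 3, 3, 3, 16]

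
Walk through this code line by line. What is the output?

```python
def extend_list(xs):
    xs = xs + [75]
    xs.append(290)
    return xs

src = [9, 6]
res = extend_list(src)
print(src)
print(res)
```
[9, 6]
[9, 6, 75, 290]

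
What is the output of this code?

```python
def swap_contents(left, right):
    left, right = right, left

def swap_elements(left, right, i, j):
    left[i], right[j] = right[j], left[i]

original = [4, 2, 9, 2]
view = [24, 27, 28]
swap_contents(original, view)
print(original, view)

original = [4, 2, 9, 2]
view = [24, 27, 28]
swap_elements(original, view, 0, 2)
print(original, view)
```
[4, 2, 9, 2] [24, 27, 28]
[28, 2, 9, 2] [24, 27, 4]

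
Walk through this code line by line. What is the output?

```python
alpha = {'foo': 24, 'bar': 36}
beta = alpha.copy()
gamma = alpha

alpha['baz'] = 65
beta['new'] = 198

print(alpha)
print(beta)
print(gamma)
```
{'foo': 24, 'bar': 36, 'baz': 65}
{'foo': 24, 'bar': 36, 'new': 198}
{'foo': 24, 'bar': 36, 'baz': 65}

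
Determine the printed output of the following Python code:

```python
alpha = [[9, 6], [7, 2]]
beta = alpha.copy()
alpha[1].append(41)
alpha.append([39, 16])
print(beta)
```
[[9, 6], [7, 2, 41]]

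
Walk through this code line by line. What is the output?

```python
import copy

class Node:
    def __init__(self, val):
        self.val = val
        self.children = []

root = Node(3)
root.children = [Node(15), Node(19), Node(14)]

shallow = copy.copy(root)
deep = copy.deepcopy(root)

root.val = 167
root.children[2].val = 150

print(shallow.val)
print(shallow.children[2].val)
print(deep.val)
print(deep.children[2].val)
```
3
150
3
14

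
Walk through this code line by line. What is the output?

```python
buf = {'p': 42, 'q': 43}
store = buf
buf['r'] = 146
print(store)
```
{'p': 42, 'q': 43, 'r': 146}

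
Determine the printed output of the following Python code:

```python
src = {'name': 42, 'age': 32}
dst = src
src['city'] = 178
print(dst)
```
{'name': 42, 'age': 32, 'city': 178}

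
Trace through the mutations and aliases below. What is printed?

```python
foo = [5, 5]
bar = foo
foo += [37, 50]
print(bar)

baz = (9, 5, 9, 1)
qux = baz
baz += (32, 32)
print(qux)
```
[5, 5, 37, 50]
(9, 5, 9, 1)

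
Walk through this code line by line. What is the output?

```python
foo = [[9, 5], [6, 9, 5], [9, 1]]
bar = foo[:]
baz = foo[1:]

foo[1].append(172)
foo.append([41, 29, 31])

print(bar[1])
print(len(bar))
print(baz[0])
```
[6, 9, 5, 172]
3
[6, 9, 5, 172]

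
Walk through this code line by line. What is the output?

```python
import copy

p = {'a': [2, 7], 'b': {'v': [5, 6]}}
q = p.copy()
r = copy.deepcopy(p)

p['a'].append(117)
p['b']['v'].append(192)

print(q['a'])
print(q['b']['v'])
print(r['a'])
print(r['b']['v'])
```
[2, 7, 117]
[5, 6, 192]
[2, 7]
[5, 6]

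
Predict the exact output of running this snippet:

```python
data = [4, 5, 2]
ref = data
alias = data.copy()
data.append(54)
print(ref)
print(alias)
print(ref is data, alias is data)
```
[4, 5, 2, 54]
[4, 5, 2]
True False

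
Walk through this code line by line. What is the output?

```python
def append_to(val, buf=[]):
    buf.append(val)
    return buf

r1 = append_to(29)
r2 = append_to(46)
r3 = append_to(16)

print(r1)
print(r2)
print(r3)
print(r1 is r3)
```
[29, 46, 16]
[29, 46, 16]
[29, 46, 16]
True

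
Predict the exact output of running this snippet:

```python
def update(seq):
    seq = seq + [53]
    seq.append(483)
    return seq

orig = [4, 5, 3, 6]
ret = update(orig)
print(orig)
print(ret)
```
[4, 5, 3, 6]
[4, 5, 3, 6, 53, 483]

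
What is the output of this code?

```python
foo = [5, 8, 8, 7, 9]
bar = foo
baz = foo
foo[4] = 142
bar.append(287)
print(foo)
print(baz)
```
[5, 8, 8, 7, 142, 287]
[5, 8, 8, 7, 142, 287]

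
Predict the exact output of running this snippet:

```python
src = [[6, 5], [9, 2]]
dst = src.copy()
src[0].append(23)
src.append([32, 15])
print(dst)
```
[[6, 5, 23], [9, 2]]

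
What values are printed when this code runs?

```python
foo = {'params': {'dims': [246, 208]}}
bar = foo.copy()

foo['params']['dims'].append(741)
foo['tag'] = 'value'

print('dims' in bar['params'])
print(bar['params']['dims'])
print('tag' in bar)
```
True
[246, 208, 741]
False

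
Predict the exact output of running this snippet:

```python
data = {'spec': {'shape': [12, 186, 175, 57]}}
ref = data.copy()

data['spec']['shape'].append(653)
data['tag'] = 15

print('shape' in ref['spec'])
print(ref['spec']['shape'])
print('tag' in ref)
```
True
[12, 186, 175, 57, 653]
False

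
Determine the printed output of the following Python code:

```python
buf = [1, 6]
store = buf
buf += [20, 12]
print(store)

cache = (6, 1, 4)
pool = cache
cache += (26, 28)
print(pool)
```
[1, 6, 20, 12]
(6, 1, 4)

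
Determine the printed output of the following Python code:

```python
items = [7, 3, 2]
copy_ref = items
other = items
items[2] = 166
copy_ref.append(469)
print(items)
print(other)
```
[7, 3, 166, 469]
[7, 3, 166, 469]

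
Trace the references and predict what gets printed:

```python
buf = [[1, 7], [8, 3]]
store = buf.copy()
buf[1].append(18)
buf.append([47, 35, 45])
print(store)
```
[[1, 7], [8, 3, 18]]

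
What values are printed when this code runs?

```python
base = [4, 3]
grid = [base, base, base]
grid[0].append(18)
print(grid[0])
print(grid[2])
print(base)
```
[4, 3, 18]
[4, 3, 18]
[4, 3, 18]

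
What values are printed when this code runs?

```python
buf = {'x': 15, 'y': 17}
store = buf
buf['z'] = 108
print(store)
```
{'x': 15, 'y': 17, 'z': 108}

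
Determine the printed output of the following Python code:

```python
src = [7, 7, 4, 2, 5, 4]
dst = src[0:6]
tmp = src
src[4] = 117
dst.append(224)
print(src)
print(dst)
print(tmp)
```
[7, 7, 4, 2, 117, 4]
[7, 7, 4, 2, 5, 4, 224]
[7, 7, 4, 2, 117, 4]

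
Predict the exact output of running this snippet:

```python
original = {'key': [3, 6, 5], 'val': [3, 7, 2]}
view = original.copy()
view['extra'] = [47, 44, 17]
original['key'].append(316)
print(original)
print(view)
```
{'key': [3, 6, 5, 316], 'val': [3, 7, 2]}
{'key': [3, 6, 5, 316], 'val': [3, 7, 2], 'extra': [47, 44, 17]}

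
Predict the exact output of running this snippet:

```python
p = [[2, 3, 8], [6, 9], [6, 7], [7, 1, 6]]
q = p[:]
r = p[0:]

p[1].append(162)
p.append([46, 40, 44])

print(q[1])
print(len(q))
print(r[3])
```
[6, 9, 162]
4
[7, 1, 6]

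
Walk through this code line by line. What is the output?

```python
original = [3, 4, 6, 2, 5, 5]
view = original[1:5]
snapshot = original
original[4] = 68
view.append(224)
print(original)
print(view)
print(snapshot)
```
[3, 4, 6, 2, 68, 5]
[4, 6, 2, 5, 224]
[3, 4, 6, 2, 68, 5]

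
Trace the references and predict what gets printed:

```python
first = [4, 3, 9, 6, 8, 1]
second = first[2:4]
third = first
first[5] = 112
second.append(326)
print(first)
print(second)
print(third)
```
[4, 3, 9, 6, 8, 112]
[9, 6, 326]
[4, 3, 9, 6, 8, 112]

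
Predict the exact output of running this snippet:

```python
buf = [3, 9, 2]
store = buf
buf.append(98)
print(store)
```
[3, 9, 2, 98]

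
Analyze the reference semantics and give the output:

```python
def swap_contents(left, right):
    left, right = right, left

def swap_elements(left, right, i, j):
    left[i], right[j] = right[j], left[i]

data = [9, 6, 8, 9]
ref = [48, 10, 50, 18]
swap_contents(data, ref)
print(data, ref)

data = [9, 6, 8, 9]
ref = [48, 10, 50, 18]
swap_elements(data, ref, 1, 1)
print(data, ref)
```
[9, 6, 8, 9] [48, 10, 50, 18]
[9, 10, 8, 9] [48, 6, 50, 18]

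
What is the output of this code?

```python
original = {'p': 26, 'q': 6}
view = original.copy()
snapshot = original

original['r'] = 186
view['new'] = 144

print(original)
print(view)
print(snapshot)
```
{'p': 26, 'q': 6, 'r': 186}
{'p': 26, 'q': 6, 'new': 144}
{'p': 26, 'q': 6, 'r': 186}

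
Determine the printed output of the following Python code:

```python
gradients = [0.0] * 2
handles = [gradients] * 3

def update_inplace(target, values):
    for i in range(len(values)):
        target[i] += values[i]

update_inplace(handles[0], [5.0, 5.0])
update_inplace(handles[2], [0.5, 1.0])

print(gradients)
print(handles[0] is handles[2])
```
[5.5, 6.0]
True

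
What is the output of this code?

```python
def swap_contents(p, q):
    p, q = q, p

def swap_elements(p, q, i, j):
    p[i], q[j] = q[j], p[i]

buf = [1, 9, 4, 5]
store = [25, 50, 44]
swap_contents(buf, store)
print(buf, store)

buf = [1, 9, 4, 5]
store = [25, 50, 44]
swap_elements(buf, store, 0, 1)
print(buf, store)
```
[1, 9, 4, 5] [25, 50, 44]
[50, 9, 4, 5] [25, 1, 44]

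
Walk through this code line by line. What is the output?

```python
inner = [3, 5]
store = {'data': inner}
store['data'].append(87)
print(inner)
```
[3, 5, 87]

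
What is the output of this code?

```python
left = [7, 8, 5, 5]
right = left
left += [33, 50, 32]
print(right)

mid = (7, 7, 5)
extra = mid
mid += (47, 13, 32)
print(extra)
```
[7, 8, 5, 5, 33, 50, 32]
(7, 7, 5)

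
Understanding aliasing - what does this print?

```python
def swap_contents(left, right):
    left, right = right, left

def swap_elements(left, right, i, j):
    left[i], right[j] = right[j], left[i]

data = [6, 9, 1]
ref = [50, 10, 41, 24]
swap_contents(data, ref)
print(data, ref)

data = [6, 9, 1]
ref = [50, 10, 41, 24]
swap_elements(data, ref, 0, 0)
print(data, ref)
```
[6, 9, 1] [50, 10, 41, 24]
[50, 9, 1] [6, 10, 41, 24]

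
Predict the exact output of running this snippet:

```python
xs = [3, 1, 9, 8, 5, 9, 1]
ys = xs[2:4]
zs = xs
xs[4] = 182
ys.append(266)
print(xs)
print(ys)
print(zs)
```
[3, 1, 9, 8, 182, 9, 1]
[9, 8, 266]
[3, 1, 9, 8, 182, 9, 1]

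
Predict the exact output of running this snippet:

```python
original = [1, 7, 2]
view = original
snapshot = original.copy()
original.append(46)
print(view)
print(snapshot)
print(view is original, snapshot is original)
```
[1, 7, 2, 46]
[1, 7, 2]
True False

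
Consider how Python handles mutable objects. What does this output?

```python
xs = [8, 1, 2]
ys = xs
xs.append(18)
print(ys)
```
[8, 1, 2, 18]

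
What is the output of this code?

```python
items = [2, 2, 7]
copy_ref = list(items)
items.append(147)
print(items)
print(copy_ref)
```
[2, 2, 7, 147]
[2, 2, 7]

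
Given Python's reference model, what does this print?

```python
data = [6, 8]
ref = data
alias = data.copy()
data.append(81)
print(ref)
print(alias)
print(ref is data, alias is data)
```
[6, 8, 81]
[6, 8]
True False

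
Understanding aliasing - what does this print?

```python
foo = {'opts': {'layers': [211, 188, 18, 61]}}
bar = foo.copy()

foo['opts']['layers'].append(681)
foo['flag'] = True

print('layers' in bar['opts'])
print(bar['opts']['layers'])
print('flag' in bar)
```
True
[211, 188, 18, 61, 681]
False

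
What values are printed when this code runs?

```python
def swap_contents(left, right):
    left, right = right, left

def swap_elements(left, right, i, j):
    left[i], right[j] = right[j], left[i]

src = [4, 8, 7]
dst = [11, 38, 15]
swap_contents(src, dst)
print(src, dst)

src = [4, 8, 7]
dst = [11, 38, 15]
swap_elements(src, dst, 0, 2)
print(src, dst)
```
[4, 8, 7] [11, 38, 15]
[15, 8, 7] [11, 38, 4]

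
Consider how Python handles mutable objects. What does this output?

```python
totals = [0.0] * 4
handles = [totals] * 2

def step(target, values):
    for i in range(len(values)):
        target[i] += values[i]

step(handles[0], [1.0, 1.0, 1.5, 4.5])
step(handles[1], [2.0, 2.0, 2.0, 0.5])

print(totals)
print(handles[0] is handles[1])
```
[3.0, 3.0, 3.5, 5.0]
True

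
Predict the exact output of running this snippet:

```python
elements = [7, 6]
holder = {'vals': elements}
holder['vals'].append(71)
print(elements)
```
[7, 6, 71]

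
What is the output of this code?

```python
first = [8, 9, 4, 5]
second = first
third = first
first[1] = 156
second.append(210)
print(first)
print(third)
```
[8, 156, 4, 5, 210]
[8, 156, 4, 5, 210]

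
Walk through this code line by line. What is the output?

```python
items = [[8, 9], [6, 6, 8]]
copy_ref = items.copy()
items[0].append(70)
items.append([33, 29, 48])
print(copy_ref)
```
[[8, 9, 70], [6, 6, 8]]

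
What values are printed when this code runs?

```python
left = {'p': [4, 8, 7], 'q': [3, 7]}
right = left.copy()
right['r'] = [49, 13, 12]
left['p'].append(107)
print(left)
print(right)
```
{'p': [4, 8, 7, 107], 'q': [3, 7]}
{'p': [4, 8, 7, 107], 'q': [3, 7], 'r': [49, 13, 12]}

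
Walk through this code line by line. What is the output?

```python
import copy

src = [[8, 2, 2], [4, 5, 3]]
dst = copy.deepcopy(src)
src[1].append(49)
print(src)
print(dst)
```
[[8, 2, 2], [4, 5, 3, 49]]
[[8, 2, 2], [4, 5, 3]]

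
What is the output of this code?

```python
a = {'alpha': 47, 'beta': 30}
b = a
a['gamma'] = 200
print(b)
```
{'alpha': 47, 'beta': 30, 'gamma': 200}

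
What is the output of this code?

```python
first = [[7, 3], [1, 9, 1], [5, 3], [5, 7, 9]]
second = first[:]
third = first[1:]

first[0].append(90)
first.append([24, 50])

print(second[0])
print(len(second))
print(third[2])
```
[7, 3, 90]
4
[5, 7, 9]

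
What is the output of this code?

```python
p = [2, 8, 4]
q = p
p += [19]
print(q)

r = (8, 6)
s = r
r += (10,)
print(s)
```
[2, 8, 4, 19]
(8, 6)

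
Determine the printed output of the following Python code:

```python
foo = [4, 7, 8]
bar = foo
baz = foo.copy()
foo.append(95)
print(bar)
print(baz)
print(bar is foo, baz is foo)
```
[4, 7, 8, 95]
[4, 7, 8]
True False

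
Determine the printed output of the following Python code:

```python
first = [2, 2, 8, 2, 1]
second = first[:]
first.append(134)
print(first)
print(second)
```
[2, 2, 8, 2, 1, 134]
[2, 2, 8, 2, 1]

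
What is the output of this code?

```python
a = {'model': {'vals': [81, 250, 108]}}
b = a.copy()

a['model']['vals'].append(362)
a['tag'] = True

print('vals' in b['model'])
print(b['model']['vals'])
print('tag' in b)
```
True
[81, 250, 108, 362]
False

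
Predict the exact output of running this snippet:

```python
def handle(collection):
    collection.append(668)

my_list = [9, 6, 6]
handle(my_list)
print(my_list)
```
[9, 6, 6, 668]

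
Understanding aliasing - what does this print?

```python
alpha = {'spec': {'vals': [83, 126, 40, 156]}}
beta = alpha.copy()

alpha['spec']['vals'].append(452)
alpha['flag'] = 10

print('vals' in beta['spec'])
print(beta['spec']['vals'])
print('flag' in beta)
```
True
[83, 126, 40, 156, 452]
False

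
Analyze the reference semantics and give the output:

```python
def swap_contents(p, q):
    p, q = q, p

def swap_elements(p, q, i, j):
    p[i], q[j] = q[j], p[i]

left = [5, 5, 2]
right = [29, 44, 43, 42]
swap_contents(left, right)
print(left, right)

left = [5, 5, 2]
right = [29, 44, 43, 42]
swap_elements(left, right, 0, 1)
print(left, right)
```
[5, 5, 2] [29, 44, 43, 42]
[44, 5, 2] [29, 5, 43, 42]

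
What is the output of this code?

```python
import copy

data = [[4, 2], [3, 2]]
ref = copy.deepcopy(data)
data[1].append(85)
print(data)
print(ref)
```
[[4, 2], [3, 2, 85]]
[[4, 2], [3, 2]]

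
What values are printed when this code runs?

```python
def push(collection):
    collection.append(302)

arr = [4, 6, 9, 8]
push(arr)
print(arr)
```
[4, 6, 9, 8, 302]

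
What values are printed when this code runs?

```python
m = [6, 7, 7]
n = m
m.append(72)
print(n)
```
[6, 7, 7, 72]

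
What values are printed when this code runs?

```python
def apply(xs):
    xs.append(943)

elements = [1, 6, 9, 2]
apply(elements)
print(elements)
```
[1, 6, 9, 2, 943]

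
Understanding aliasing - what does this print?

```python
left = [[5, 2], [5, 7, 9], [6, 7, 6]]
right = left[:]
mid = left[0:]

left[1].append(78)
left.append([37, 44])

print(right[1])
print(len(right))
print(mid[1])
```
[5, 7, 9, 78]
3
[5, 7, 9, 78]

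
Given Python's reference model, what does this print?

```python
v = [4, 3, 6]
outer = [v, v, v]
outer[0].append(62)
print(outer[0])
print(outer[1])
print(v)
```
[4, 3, 6, 62]
[4, 3, 6, 62]
[4, 3, 6, 62]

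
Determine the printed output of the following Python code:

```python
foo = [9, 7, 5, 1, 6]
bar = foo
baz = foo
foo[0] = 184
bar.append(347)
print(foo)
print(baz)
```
[184, 7, 5, 1, 6, 347]
[184, 7, 5, 1, 6, 347]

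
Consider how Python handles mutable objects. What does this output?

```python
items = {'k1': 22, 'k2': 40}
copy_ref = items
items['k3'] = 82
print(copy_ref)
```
{'k1': 22, 'k2': 40, 'k3': 82}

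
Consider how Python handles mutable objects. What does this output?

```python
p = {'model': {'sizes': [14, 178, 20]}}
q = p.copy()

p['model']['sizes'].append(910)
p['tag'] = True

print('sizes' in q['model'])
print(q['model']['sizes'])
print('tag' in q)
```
True
[14, 178, 20, 910]
False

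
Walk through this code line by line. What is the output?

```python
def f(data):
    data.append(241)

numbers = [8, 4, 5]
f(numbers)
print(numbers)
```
[8, 4, 5, 241]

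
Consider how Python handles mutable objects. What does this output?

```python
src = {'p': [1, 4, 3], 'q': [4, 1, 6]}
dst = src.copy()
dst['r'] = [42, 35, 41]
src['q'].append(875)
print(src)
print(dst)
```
{'p': [1, 4, 3], 'q': [4, 1, 6, 875]}
{'p': [1, 4, 3], 'q': [4, 1, 6, 875], 'r': [42, 35, 41]}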